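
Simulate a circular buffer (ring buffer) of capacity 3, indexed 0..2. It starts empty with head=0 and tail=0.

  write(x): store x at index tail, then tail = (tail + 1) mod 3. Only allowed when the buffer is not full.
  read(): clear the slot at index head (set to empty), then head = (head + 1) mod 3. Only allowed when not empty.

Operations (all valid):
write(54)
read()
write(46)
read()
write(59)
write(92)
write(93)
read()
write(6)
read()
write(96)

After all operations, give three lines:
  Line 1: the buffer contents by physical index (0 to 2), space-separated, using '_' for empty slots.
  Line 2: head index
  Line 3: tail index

write(54): buf=[54 _ _], head=0, tail=1, size=1
read(): buf=[_ _ _], head=1, tail=1, size=0
write(46): buf=[_ 46 _], head=1, tail=2, size=1
read(): buf=[_ _ _], head=2, tail=2, size=0
write(59): buf=[_ _ 59], head=2, tail=0, size=1
write(92): buf=[92 _ 59], head=2, tail=1, size=2
write(93): buf=[92 93 59], head=2, tail=2, size=3
read(): buf=[92 93 _], head=0, tail=2, size=2
write(6): buf=[92 93 6], head=0, tail=0, size=3
read(): buf=[_ 93 6], head=1, tail=0, size=2
write(96): buf=[96 93 6], head=1, tail=1, size=3

Answer: 96 93 6
1
1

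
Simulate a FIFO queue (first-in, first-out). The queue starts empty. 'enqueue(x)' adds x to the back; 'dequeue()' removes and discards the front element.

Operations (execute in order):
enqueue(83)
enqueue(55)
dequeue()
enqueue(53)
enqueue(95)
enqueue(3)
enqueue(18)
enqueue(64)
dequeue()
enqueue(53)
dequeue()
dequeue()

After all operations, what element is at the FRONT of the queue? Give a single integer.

Answer: 3

Derivation:
enqueue(83): queue = [83]
enqueue(55): queue = [83, 55]
dequeue(): queue = [55]
enqueue(53): queue = [55, 53]
enqueue(95): queue = [55, 53, 95]
enqueue(3): queue = [55, 53, 95, 3]
enqueue(18): queue = [55, 53, 95, 3, 18]
enqueue(64): queue = [55, 53, 95, 3, 18, 64]
dequeue(): queue = [53, 95, 3, 18, 64]
enqueue(53): queue = [53, 95, 3, 18, 64, 53]
dequeue(): queue = [95, 3, 18, 64, 53]
dequeue(): queue = [3, 18, 64, 53]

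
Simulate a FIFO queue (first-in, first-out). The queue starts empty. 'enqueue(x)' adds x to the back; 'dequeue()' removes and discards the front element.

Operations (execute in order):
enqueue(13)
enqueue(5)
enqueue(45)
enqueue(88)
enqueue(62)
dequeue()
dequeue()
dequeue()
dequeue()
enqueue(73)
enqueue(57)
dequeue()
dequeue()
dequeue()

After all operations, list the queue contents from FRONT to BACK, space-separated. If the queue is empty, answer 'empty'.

Answer: empty

Derivation:
enqueue(13): [13]
enqueue(5): [13, 5]
enqueue(45): [13, 5, 45]
enqueue(88): [13, 5, 45, 88]
enqueue(62): [13, 5, 45, 88, 62]
dequeue(): [5, 45, 88, 62]
dequeue(): [45, 88, 62]
dequeue(): [88, 62]
dequeue(): [62]
enqueue(73): [62, 73]
enqueue(57): [62, 73, 57]
dequeue(): [73, 57]
dequeue(): [57]
dequeue(): []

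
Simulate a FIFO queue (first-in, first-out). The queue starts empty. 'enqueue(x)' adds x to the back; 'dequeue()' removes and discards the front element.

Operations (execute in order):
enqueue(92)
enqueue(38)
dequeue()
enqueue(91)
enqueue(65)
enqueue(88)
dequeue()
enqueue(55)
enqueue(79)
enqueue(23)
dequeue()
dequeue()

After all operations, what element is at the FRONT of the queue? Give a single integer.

enqueue(92): queue = [92]
enqueue(38): queue = [92, 38]
dequeue(): queue = [38]
enqueue(91): queue = [38, 91]
enqueue(65): queue = [38, 91, 65]
enqueue(88): queue = [38, 91, 65, 88]
dequeue(): queue = [91, 65, 88]
enqueue(55): queue = [91, 65, 88, 55]
enqueue(79): queue = [91, 65, 88, 55, 79]
enqueue(23): queue = [91, 65, 88, 55, 79, 23]
dequeue(): queue = [65, 88, 55, 79, 23]
dequeue(): queue = [88, 55, 79, 23]

Answer: 88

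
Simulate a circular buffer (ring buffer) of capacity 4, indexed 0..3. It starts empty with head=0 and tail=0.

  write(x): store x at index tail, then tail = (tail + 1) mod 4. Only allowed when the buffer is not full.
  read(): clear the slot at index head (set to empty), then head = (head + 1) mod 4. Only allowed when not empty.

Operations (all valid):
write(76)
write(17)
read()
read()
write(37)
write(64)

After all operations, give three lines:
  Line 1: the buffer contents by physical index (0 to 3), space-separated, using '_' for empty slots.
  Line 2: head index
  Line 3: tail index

write(76): buf=[76 _ _ _], head=0, tail=1, size=1
write(17): buf=[76 17 _ _], head=0, tail=2, size=2
read(): buf=[_ 17 _ _], head=1, tail=2, size=1
read(): buf=[_ _ _ _], head=2, tail=2, size=0
write(37): buf=[_ _ 37 _], head=2, tail=3, size=1
write(64): buf=[_ _ 37 64], head=2, tail=0, size=2

Answer: _ _ 37 64
2
0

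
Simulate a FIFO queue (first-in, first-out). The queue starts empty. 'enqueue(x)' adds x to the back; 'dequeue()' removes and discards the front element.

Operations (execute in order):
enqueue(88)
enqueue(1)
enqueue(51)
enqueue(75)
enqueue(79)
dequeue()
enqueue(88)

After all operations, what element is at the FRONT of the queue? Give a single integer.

Answer: 1

Derivation:
enqueue(88): queue = [88]
enqueue(1): queue = [88, 1]
enqueue(51): queue = [88, 1, 51]
enqueue(75): queue = [88, 1, 51, 75]
enqueue(79): queue = [88, 1, 51, 75, 79]
dequeue(): queue = [1, 51, 75, 79]
enqueue(88): queue = [1, 51, 75, 79, 88]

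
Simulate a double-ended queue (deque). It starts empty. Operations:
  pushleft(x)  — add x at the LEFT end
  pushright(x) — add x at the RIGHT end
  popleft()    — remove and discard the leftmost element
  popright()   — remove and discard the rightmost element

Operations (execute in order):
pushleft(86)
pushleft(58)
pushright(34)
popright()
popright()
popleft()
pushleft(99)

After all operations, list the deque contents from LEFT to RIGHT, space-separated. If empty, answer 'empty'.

pushleft(86): [86]
pushleft(58): [58, 86]
pushright(34): [58, 86, 34]
popright(): [58, 86]
popright(): [58]
popleft(): []
pushleft(99): [99]

Answer: 99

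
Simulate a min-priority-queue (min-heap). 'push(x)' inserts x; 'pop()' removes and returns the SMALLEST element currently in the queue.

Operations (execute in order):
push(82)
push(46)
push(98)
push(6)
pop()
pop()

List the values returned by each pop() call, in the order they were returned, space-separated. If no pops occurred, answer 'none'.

Answer: 6 46

Derivation:
push(82): heap contents = [82]
push(46): heap contents = [46, 82]
push(98): heap contents = [46, 82, 98]
push(6): heap contents = [6, 46, 82, 98]
pop() → 6: heap contents = [46, 82, 98]
pop() → 46: heap contents = [82, 98]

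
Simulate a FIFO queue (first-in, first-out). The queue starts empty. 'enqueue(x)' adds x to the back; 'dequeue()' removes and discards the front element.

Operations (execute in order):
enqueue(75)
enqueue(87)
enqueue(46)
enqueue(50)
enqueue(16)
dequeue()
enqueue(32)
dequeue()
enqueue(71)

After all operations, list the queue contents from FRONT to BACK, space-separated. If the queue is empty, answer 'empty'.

Answer: 46 50 16 32 71

Derivation:
enqueue(75): [75]
enqueue(87): [75, 87]
enqueue(46): [75, 87, 46]
enqueue(50): [75, 87, 46, 50]
enqueue(16): [75, 87, 46, 50, 16]
dequeue(): [87, 46, 50, 16]
enqueue(32): [87, 46, 50, 16, 32]
dequeue(): [46, 50, 16, 32]
enqueue(71): [46, 50, 16, 32, 71]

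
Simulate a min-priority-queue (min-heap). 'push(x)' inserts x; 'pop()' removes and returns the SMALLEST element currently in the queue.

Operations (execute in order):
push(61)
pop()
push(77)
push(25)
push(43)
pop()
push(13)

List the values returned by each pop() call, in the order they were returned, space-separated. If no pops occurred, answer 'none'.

push(61): heap contents = [61]
pop() → 61: heap contents = []
push(77): heap contents = [77]
push(25): heap contents = [25, 77]
push(43): heap contents = [25, 43, 77]
pop() → 25: heap contents = [43, 77]
push(13): heap contents = [13, 43, 77]

Answer: 61 25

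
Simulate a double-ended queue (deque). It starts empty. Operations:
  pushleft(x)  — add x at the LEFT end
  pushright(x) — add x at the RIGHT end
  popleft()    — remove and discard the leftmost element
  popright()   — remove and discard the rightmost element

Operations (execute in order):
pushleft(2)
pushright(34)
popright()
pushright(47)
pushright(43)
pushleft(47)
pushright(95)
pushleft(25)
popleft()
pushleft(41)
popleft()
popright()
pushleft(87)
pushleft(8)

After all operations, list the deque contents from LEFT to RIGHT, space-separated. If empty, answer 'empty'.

Answer: 8 87 47 2 47 43

Derivation:
pushleft(2): [2]
pushright(34): [2, 34]
popright(): [2]
pushright(47): [2, 47]
pushright(43): [2, 47, 43]
pushleft(47): [47, 2, 47, 43]
pushright(95): [47, 2, 47, 43, 95]
pushleft(25): [25, 47, 2, 47, 43, 95]
popleft(): [47, 2, 47, 43, 95]
pushleft(41): [41, 47, 2, 47, 43, 95]
popleft(): [47, 2, 47, 43, 95]
popright(): [47, 2, 47, 43]
pushleft(87): [87, 47, 2, 47, 43]
pushleft(8): [8, 87, 47, 2, 47, 43]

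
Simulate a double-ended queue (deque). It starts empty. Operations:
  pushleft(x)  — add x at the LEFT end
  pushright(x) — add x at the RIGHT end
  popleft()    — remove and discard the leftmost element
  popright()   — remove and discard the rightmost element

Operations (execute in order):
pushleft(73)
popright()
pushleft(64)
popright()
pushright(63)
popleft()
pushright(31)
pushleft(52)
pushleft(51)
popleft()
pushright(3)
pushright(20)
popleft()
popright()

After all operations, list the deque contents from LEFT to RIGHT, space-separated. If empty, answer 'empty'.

pushleft(73): [73]
popright(): []
pushleft(64): [64]
popright(): []
pushright(63): [63]
popleft(): []
pushright(31): [31]
pushleft(52): [52, 31]
pushleft(51): [51, 52, 31]
popleft(): [52, 31]
pushright(3): [52, 31, 3]
pushright(20): [52, 31, 3, 20]
popleft(): [31, 3, 20]
popright(): [31, 3]

Answer: 31 3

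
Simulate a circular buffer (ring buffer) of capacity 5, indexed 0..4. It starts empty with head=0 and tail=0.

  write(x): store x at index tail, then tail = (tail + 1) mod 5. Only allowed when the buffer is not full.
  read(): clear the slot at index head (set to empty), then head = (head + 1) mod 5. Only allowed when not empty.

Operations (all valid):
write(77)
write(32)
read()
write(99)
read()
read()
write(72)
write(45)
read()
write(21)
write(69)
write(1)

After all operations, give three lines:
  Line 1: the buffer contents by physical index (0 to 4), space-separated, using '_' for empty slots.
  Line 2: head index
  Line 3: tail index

Answer: 21 69 1 _ 45
4
3

Derivation:
write(77): buf=[77 _ _ _ _], head=0, tail=1, size=1
write(32): buf=[77 32 _ _ _], head=0, tail=2, size=2
read(): buf=[_ 32 _ _ _], head=1, tail=2, size=1
write(99): buf=[_ 32 99 _ _], head=1, tail=3, size=2
read(): buf=[_ _ 99 _ _], head=2, tail=3, size=1
read(): buf=[_ _ _ _ _], head=3, tail=3, size=0
write(72): buf=[_ _ _ 72 _], head=3, tail=4, size=1
write(45): buf=[_ _ _ 72 45], head=3, tail=0, size=2
read(): buf=[_ _ _ _ 45], head=4, tail=0, size=1
write(21): buf=[21 _ _ _ 45], head=4, tail=1, size=2
write(69): buf=[21 69 _ _ 45], head=4, tail=2, size=3
write(1): buf=[21 69 1 _ 45], head=4, tail=3, size=4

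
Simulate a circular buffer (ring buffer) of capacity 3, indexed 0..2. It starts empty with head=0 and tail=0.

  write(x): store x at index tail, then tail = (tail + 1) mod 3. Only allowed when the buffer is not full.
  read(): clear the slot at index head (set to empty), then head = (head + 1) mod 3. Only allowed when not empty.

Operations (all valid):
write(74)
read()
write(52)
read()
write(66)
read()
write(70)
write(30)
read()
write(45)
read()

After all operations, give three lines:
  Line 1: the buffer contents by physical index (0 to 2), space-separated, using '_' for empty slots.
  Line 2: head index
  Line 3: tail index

write(74): buf=[74 _ _], head=0, tail=1, size=1
read(): buf=[_ _ _], head=1, tail=1, size=0
write(52): buf=[_ 52 _], head=1, tail=2, size=1
read(): buf=[_ _ _], head=2, tail=2, size=0
write(66): buf=[_ _ 66], head=2, tail=0, size=1
read(): buf=[_ _ _], head=0, tail=0, size=0
write(70): buf=[70 _ _], head=0, tail=1, size=1
write(30): buf=[70 30 _], head=0, tail=2, size=2
read(): buf=[_ 30 _], head=1, tail=2, size=1
write(45): buf=[_ 30 45], head=1, tail=0, size=2
read(): buf=[_ _ 45], head=2, tail=0, size=1

Answer: _ _ 45
2
0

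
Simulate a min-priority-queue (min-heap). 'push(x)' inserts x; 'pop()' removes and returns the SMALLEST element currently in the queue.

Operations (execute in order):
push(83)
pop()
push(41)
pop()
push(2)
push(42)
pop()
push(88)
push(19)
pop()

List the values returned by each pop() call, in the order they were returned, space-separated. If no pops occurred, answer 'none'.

push(83): heap contents = [83]
pop() → 83: heap contents = []
push(41): heap contents = [41]
pop() → 41: heap contents = []
push(2): heap contents = [2]
push(42): heap contents = [2, 42]
pop() → 2: heap contents = [42]
push(88): heap contents = [42, 88]
push(19): heap contents = [19, 42, 88]
pop() → 19: heap contents = [42, 88]

Answer: 83 41 2 19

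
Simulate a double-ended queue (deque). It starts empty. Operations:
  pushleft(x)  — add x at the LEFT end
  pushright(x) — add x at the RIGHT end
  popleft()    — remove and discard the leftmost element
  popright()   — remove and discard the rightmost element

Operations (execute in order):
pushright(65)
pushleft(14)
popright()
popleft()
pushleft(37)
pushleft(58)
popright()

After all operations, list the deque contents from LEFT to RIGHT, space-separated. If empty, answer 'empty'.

pushright(65): [65]
pushleft(14): [14, 65]
popright(): [14]
popleft(): []
pushleft(37): [37]
pushleft(58): [58, 37]
popright(): [58]

Answer: 58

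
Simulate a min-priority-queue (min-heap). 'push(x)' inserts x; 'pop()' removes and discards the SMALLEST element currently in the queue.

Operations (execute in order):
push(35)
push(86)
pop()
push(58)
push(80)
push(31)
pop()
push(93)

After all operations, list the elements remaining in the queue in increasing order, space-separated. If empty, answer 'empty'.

Answer: 58 80 86 93

Derivation:
push(35): heap contents = [35]
push(86): heap contents = [35, 86]
pop() → 35: heap contents = [86]
push(58): heap contents = [58, 86]
push(80): heap contents = [58, 80, 86]
push(31): heap contents = [31, 58, 80, 86]
pop() → 31: heap contents = [58, 80, 86]
push(93): heap contents = [58, 80, 86, 93]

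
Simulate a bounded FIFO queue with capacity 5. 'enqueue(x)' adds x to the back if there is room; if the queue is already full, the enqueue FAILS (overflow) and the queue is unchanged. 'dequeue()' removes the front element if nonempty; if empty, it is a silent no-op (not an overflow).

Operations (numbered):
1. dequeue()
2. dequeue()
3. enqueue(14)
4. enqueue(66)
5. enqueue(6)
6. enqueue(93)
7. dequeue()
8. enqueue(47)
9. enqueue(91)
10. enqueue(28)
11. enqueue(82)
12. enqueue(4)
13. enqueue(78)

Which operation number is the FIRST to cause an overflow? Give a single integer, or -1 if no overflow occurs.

Answer: 10

Derivation:
1. dequeue(): empty, no-op, size=0
2. dequeue(): empty, no-op, size=0
3. enqueue(14): size=1
4. enqueue(66): size=2
5. enqueue(6): size=3
6. enqueue(93): size=4
7. dequeue(): size=3
8. enqueue(47): size=4
9. enqueue(91): size=5
10. enqueue(28): size=5=cap → OVERFLOW (fail)
11. enqueue(82): size=5=cap → OVERFLOW (fail)
12. enqueue(4): size=5=cap → OVERFLOW (fail)
13. enqueue(78): size=5=cap → OVERFLOW (fail)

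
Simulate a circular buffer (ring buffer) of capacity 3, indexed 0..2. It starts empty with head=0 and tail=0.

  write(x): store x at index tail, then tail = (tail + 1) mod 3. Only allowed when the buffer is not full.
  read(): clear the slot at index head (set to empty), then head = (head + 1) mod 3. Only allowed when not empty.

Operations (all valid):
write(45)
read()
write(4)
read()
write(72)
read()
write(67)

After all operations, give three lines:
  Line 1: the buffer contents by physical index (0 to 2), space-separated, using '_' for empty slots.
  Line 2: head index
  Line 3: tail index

Answer: 67 _ _
0
1

Derivation:
write(45): buf=[45 _ _], head=0, tail=1, size=1
read(): buf=[_ _ _], head=1, tail=1, size=0
write(4): buf=[_ 4 _], head=1, tail=2, size=1
read(): buf=[_ _ _], head=2, tail=2, size=0
write(72): buf=[_ _ 72], head=2, tail=0, size=1
read(): buf=[_ _ _], head=0, tail=0, size=0
write(67): buf=[67 _ _], head=0, tail=1, size=1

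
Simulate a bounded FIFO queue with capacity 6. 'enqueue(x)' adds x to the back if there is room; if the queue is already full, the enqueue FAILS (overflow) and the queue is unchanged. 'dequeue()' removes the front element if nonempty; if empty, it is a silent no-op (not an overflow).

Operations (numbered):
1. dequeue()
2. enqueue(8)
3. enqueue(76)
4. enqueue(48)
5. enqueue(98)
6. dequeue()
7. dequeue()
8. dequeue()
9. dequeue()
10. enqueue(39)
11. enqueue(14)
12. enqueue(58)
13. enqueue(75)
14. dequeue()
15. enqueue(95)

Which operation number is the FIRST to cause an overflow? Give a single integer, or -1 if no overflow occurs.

Answer: -1

Derivation:
1. dequeue(): empty, no-op, size=0
2. enqueue(8): size=1
3. enqueue(76): size=2
4. enqueue(48): size=3
5. enqueue(98): size=4
6. dequeue(): size=3
7. dequeue(): size=2
8. dequeue(): size=1
9. dequeue(): size=0
10. enqueue(39): size=1
11. enqueue(14): size=2
12. enqueue(58): size=3
13. enqueue(75): size=4
14. dequeue(): size=3
15. enqueue(95): size=4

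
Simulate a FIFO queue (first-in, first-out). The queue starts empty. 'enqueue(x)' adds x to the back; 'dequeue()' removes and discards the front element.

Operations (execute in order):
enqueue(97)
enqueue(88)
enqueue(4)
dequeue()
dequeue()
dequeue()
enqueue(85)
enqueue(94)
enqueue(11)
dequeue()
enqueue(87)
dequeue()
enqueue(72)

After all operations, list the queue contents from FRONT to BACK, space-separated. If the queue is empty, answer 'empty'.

Answer: 11 87 72

Derivation:
enqueue(97): [97]
enqueue(88): [97, 88]
enqueue(4): [97, 88, 4]
dequeue(): [88, 4]
dequeue(): [4]
dequeue(): []
enqueue(85): [85]
enqueue(94): [85, 94]
enqueue(11): [85, 94, 11]
dequeue(): [94, 11]
enqueue(87): [94, 11, 87]
dequeue(): [11, 87]
enqueue(72): [11, 87, 72]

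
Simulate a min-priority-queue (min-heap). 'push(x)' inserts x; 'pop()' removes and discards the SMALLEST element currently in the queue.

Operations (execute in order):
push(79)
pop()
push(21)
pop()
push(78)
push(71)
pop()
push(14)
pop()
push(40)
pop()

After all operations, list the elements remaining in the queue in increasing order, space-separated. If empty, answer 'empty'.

push(79): heap contents = [79]
pop() → 79: heap contents = []
push(21): heap contents = [21]
pop() → 21: heap contents = []
push(78): heap contents = [78]
push(71): heap contents = [71, 78]
pop() → 71: heap contents = [78]
push(14): heap contents = [14, 78]
pop() → 14: heap contents = [78]
push(40): heap contents = [40, 78]
pop() → 40: heap contents = [78]

Answer: 78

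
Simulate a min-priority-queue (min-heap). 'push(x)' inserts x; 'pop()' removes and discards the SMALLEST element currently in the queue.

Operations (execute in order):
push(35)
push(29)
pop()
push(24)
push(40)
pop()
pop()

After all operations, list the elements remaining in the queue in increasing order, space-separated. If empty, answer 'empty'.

Answer: 40

Derivation:
push(35): heap contents = [35]
push(29): heap contents = [29, 35]
pop() → 29: heap contents = [35]
push(24): heap contents = [24, 35]
push(40): heap contents = [24, 35, 40]
pop() → 24: heap contents = [35, 40]
pop() → 35: heap contents = [40]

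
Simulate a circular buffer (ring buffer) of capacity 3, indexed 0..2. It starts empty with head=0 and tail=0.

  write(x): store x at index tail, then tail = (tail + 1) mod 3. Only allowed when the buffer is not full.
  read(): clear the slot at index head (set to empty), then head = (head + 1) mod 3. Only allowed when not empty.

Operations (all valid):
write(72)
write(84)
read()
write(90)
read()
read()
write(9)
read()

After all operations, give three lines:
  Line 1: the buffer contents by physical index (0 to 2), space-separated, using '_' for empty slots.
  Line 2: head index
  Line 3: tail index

write(72): buf=[72 _ _], head=0, tail=1, size=1
write(84): buf=[72 84 _], head=0, tail=2, size=2
read(): buf=[_ 84 _], head=1, tail=2, size=1
write(90): buf=[_ 84 90], head=1, tail=0, size=2
read(): buf=[_ _ 90], head=2, tail=0, size=1
read(): buf=[_ _ _], head=0, tail=0, size=0
write(9): buf=[9 _ _], head=0, tail=1, size=1
read(): buf=[_ _ _], head=1, tail=1, size=0

Answer: _ _ _
1
1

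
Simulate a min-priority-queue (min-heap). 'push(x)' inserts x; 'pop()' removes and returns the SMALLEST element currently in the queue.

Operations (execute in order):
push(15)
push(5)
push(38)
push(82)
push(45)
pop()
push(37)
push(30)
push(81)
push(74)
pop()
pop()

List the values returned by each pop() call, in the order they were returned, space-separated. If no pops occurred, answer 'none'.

push(15): heap contents = [15]
push(5): heap contents = [5, 15]
push(38): heap contents = [5, 15, 38]
push(82): heap contents = [5, 15, 38, 82]
push(45): heap contents = [5, 15, 38, 45, 82]
pop() → 5: heap contents = [15, 38, 45, 82]
push(37): heap contents = [15, 37, 38, 45, 82]
push(30): heap contents = [15, 30, 37, 38, 45, 82]
push(81): heap contents = [15, 30, 37, 38, 45, 81, 82]
push(74): heap contents = [15, 30, 37, 38, 45, 74, 81, 82]
pop() → 15: heap contents = [30, 37, 38, 45, 74, 81, 82]
pop() → 30: heap contents = [37, 38, 45, 74, 81, 82]

Answer: 5 15 30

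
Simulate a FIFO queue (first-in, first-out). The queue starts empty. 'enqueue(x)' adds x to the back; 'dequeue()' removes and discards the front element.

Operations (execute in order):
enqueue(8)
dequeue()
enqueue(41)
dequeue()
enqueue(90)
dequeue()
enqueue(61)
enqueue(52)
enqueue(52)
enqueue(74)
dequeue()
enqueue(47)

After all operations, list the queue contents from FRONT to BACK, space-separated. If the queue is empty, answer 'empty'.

Answer: 52 52 74 47

Derivation:
enqueue(8): [8]
dequeue(): []
enqueue(41): [41]
dequeue(): []
enqueue(90): [90]
dequeue(): []
enqueue(61): [61]
enqueue(52): [61, 52]
enqueue(52): [61, 52, 52]
enqueue(74): [61, 52, 52, 74]
dequeue(): [52, 52, 74]
enqueue(47): [52, 52, 74, 47]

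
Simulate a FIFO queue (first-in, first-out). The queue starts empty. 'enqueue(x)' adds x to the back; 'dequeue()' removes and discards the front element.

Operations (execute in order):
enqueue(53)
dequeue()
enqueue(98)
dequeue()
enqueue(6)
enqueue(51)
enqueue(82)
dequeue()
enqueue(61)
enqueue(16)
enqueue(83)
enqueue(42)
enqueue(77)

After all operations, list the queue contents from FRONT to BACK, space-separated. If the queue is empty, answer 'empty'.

enqueue(53): [53]
dequeue(): []
enqueue(98): [98]
dequeue(): []
enqueue(6): [6]
enqueue(51): [6, 51]
enqueue(82): [6, 51, 82]
dequeue(): [51, 82]
enqueue(61): [51, 82, 61]
enqueue(16): [51, 82, 61, 16]
enqueue(83): [51, 82, 61, 16, 83]
enqueue(42): [51, 82, 61, 16, 83, 42]
enqueue(77): [51, 82, 61, 16, 83, 42, 77]

Answer: 51 82 61 16 83 42 77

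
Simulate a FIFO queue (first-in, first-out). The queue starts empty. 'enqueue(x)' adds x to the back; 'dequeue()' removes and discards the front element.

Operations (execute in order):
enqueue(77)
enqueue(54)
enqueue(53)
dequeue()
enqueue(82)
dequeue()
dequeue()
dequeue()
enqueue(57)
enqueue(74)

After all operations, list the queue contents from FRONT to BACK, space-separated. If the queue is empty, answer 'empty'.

Answer: 57 74

Derivation:
enqueue(77): [77]
enqueue(54): [77, 54]
enqueue(53): [77, 54, 53]
dequeue(): [54, 53]
enqueue(82): [54, 53, 82]
dequeue(): [53, 82]
dequeue(): [82]
dequeue(): []
enqueue(57): [57]
enqueue(74): [57, 74]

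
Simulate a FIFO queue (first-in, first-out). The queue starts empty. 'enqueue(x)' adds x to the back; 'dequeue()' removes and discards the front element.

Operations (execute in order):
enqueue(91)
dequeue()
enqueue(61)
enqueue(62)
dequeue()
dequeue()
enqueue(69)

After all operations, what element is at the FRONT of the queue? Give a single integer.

Answer: 69

Derivation:
enqueue(91): queue = [91]
dequeue(): queue = []
enqueue(61): queue = [61]
enqueue(62): queue = [61, 62]
dequeue(): queue = [62]
dequeue(): queue = []
enqueue(69): queue = [69]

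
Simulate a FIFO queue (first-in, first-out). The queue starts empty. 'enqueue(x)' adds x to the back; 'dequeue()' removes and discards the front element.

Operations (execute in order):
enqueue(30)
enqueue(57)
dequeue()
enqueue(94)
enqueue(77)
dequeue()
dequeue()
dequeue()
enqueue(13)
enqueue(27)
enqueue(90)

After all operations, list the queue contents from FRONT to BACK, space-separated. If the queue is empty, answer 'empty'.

enqueue(30): [30]
enqueue(57): [30, 57]
dequeue(): [57]
enqueue(94): [57, 94]
enqueue(77): [57, 94, 77]
dequeue(): [94, 77]
dequeue(): [77]
dequeue(): []
enqueue(13): [13]
enqueue(27): [13, 27]
enqueue(90): [13, 27, 90]

Answer: 13 27 90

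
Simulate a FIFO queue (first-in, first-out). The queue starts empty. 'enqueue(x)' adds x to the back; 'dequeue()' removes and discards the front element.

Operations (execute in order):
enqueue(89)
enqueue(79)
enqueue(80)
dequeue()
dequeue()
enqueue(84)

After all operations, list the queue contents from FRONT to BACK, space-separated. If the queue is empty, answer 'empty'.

Answer: 80 84

Derivation:
enqueue(89): [89]
enqueue(79): [89, 79]
enqueue(80): [89, 79, 80]
dequeue(): [79, 80]
dequeue(): [80]
enqueue(84): [80, 84]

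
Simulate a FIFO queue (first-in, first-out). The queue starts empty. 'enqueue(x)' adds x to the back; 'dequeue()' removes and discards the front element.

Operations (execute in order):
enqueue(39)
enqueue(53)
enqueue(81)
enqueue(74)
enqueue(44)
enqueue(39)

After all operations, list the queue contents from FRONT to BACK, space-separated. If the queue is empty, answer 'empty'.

enqueue(39): [39]
enqueue(53): [39, 53]
enqueue(81): [39, 53, 81]
enqueue(74): [39, 53, 81, 74]
enqueue(44): [39, 53, 81, 74, 44]
enqueue(39): [39, 53, 81, 74, 44, 39]

Answer: 39 53 81 74 44 39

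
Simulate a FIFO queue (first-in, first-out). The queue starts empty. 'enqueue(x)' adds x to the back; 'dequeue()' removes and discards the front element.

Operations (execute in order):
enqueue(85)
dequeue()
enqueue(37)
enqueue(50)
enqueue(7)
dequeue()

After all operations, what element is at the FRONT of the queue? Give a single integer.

enqueue(85): queue = [85]
dequeue(): queue = []
enqueue(37): queue = [37]
enqueue(50): queue = [37, 50]
enqueue(7): queue = [37, 50, 7]
dequeue(): queue = [50, 7]

Answer: 50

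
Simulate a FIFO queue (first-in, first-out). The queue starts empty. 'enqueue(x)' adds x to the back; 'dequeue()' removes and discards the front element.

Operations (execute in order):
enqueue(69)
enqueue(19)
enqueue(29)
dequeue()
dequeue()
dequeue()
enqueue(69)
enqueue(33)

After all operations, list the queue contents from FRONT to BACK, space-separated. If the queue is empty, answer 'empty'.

enqueue(69): [69]
enqueue(19): [69, 19]
enqueue(29): [69, 19, 29]
dequeue(): [19, 29]
dequeue(): [29]
dequeue(): []
enqueue(69): [69]
enqueue(33): [69, 33]

Answer: 69 33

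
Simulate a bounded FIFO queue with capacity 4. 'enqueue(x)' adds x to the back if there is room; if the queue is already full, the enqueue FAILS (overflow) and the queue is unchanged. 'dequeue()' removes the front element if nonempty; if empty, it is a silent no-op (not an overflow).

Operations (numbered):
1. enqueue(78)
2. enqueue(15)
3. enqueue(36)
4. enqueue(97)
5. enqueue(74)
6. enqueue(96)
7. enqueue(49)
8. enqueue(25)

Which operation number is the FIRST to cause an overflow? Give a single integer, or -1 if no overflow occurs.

Answer: 5

Derivation:
1. enqueue(78): size=1
2. enqueue(15): size=2
3. enqueue(36): size=3
4. enqueue(97): size=4
5. enqueue(74): size=4=cap → OVERFLOW (fail)
6. enqueue(96): size=4=cap → OVERFLOW (fail)
7. enqueue(49): size=4=cap → OVERFLOW (fail)
8. enqueue(25): size=4=cap → OVERFLOW (fail)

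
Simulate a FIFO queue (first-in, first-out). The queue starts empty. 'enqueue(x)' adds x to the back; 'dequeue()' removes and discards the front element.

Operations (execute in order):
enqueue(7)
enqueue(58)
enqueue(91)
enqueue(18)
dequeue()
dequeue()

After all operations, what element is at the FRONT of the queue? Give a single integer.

Answer: 91

Derivation:
enqueue(7): queue = [7]
enqueue(58): queue = [7, 58]
enqueue(91): queue = [7, 58, 91]
enqueue(18): queue = [7, 58, 91, 18]
dequeue(): queue = [58, 91, 18]
dequeue(): queue = [91, 18]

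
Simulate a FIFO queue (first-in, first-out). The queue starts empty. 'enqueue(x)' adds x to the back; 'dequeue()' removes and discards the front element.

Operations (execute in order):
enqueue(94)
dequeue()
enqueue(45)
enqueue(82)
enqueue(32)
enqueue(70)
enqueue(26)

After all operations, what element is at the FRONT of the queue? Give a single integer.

enqueue(94): queue = [94]
dequeue(): queue = []
enqueue(45): queue = [45]
enqueue(82): queue = [45, 82]
enqueue(32): queue = [45, 82, 32]
enqueue(70): queue = [45, 82, 32, 70]
enqueue(26): queue = [45, 82, 32, 70, 26]

Answer: 45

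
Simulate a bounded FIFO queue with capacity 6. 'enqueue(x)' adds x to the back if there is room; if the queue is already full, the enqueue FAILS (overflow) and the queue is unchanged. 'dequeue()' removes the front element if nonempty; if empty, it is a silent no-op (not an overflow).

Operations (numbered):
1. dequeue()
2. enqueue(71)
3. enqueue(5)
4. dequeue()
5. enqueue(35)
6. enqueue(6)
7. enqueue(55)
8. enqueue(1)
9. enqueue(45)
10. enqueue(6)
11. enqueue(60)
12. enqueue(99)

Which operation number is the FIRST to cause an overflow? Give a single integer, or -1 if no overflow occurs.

Answer: 10

Derivation:
1. dequeue(): empty, no-op, size=0
2. enqueue(71): size=1
3. enqueue(5): size=2
4. dequeue(): size=1
5. enqueue(35): size=2
6. enqueue(6): size=3
7. enqueue(55): size=4
8. enqueue(1): size=5
9. enqueue(45): size=6
10. enqueue(6): size=6=cap → OVERFLOW (fail)
11. enqueue(60): size=6=cap → OVERFLOW (fail)
12. enqueue(99): size=6=cap → OVERFLOW (fail)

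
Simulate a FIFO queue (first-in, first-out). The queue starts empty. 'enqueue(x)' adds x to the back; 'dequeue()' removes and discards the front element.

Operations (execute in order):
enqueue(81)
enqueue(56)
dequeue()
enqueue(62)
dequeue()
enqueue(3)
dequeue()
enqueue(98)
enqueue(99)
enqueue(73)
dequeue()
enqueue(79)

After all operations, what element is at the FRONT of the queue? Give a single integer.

enqueue(81): queue = [81]
enqueue(56): queue = [81, 56]
dequeue(): queue = [56]
enqueue(62): queue = [56, 62]
dequeue(): queue = [62]
enqueue(3): queue = [62, 3]
dequeue(): queue = [3]
enqueue(98): queue = [3, 98]
enqueue(99): queue = [3, 98, 99]
enqueue(73): queue = [3, 98, 99, 73]
dequeue(): queue = [98, 99, 73]
enqueue(79): queue = [98, 99, 73, 79]

Answer: 98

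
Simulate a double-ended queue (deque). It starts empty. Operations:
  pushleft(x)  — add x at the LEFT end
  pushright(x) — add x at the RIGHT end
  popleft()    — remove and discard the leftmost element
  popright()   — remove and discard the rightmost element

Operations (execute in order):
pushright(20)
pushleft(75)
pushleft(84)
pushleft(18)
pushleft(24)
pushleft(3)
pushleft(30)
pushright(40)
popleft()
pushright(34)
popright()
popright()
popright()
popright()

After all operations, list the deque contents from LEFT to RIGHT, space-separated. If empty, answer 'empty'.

Answer: 3 24 18 84

Derivation:
pushright(20): [20]
pushleft(75): [75, 20]
pushleft(84): [84, 75, 20]
pushleft(18): [18, 84, 75, 20]
pushleft(24): [24, 18, 84, 75, 20]
pushleft(3): [3, 24, 18, 84, 75, 20]
pushleft(30): [30, 3, 24, 18, 84, 75, 20]
pushright(40): [30, 3, 24, 18, 84, 75, 20, 40]
popleft(): [3, 24, 18, 84, 75, 20, 40]
pushright(34): [3, 24, 18, 84, 75, 20, 40, 34]
popright(): [3, 24, 18, 84, 75, 20, 40]
popright(): [3, 24, 18, 84, 75, 20]
popright(): [3, 24, 18, 84, 75]
popright(): [3, 24, 18, 84]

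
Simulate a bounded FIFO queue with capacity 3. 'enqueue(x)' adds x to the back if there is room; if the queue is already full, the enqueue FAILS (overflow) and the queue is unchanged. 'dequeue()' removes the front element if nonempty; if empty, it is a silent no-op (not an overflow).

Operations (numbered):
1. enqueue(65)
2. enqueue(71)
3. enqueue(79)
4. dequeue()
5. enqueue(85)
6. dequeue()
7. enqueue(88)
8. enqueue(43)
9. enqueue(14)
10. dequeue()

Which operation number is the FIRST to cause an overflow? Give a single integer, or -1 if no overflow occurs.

Answer: 8

Derivation:
1. enqueue(65): size=1
2. enqueue(71): size=2
3. enqueue(79): size=3
4. dequeue(): size=2
5. enqueue(85): size=3
6. dequeue(): size=2
7. enqueue(88): size=3
8. enqueue(43): size=3=cap → OVERFLOW (fail)
9. enqueue(14): size=3=cap → OVERFLOW (fail)
10. dequeue(): size=2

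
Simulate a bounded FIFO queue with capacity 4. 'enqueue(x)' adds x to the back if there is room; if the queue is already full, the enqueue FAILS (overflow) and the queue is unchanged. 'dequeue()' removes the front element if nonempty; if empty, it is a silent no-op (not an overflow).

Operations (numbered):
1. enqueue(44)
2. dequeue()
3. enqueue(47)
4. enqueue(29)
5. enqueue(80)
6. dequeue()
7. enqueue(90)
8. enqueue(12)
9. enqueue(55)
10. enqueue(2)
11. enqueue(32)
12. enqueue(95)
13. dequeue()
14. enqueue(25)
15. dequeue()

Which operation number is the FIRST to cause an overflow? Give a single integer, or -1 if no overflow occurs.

Answer: 9

Derivation:
1. enqueue(44): size=1
2. dequeue(): size=0
3. enqueue(47): size=1
4. enqueue(29): size=2
5. enqueue(80): size=3
6. dequeue(): size=2
7. enqueue(90): size=3
8. enqueue(12): size=4
9. enqueue(55): size=4=cap → OVERFLOW (fail)
10. enqueue(2): size=4=cap → OVERFLOW (fail)
11. enqueue(32): size=4=cap → OVERFLOW (fail)
12. enqueue(95): size=4=cap → OVERFLOW (fail)
13. dequeue(): size=3
14. enqueue(25): size=4
15. dequeue(): size=3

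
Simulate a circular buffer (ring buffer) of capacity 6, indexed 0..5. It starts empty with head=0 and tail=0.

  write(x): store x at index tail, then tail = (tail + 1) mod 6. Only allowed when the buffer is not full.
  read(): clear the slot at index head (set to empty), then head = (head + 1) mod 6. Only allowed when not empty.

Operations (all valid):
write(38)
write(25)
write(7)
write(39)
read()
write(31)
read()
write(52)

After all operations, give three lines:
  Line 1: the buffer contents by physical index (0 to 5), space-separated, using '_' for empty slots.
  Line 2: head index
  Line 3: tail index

write(38): buf=[38 _ _ _ _ _], head=0, tail=1, size=1
write(25): buf=[38 25 _ _ _ _], head=0, tail=2, size=2
write(7): buf=[38 25 7 _ _ _], head=0, tail=3, size=3
write(39): buf=[38 25 7 39 _ _], head=0, tail=4, size=4
read(): buf=[_ 25 7 39 _ _], head=1, tail=4, size=3
write(31): buf=[_ 25 7 39 31 _], head=1, tail=5, size=4
read(): buf=[_ _ 7 39 31 _], head=2, tail=5, size=3
write(52): buf=[_ _ 7 39 31 52], head=2, tail=0, size=4

Answer: _ _ 7 39 31 52
2
0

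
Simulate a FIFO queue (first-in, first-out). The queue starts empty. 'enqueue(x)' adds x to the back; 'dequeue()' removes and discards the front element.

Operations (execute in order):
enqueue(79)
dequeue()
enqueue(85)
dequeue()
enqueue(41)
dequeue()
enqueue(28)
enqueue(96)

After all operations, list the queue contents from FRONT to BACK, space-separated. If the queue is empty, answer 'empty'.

enqueue(79): [79]
dequeue(): []
enqueue(85): [85]
dequeue(): []
enqueue(41): [41]
dequeue(): []
enqueue(28): [28]
enqueue(96): [28, 96]

Answer: 28 96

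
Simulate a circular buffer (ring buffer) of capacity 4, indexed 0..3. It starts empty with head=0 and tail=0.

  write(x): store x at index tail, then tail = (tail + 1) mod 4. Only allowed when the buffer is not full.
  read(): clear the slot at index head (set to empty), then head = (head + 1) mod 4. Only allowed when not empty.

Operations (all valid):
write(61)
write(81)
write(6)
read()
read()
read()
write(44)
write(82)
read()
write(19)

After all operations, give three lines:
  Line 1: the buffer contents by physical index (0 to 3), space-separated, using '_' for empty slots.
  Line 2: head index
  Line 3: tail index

write(61): buf=[61 _ _ _], head=0, tail=1, size=1
write(81): buf=[61 81 _ _], head=0, tail=2, size=2
write(6): buf=[61 81 6 _], head=0, tail=3, size=3
read(): buf=[_ 81 6 _], head=1, tail=3, size=2
read(): buf=[_ _ 6 _], head=2, tail=3, size=1
read(): buf=[_ _ _ _], head=3, tail=3, size=0
write(44): buf=[_ _ _ 44], head=3, tail=0, size=1
write(82): buf=[82 _ _ 44], head=3, tail=1, size=2
read(): buf=[82 _ _ _], head=0, tail=1, size=1
write(19): buf=[82 19 _ _], head=0, tail=2, size=2

Answer: 82 19 _ _
0
2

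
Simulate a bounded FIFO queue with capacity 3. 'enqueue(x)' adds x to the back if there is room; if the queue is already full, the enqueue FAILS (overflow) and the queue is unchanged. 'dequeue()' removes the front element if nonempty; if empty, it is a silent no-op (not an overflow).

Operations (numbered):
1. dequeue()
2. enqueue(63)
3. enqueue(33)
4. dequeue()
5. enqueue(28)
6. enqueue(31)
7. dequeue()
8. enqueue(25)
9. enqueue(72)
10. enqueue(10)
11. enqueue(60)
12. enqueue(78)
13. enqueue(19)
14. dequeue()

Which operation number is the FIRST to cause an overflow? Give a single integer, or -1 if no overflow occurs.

1. dequeue(): empty, no-op, size=0
2. enqueue(63): size=1
3. enqueue(33): size=2
4. dequeue(): size=1
5. enqueue(28): size=2
6. enqueue(31): size=3
7. dequeue(): size=2
8. enqueue(25): size=3
9. enqueue(72): size=3=cap → OVERFLOW (fail)
10. enqueue(10): size=3=cap → OVERFLOW (fail)
11. enqueue(60): size=3=cap → OVERFLOW (fail)
12. enqueue(78): size=3=cap → OVERFLOW (fail)
13. enqueue(19): size=3=cap → OVERFLOW (fail)
14. dequeue(): size=2

Answer: 9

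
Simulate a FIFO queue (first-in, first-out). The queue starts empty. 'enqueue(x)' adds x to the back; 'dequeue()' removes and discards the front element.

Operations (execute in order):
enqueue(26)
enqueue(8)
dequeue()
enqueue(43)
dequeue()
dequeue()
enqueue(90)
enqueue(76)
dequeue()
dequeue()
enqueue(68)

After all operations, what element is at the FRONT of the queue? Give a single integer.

Answer: 68

Derivation:
enqueue(26): queue = [26]
enqueue(8): queue = [26, 8]
dequeue(): queue = [8]
enqueue(43): queue = [8, 43]
dequeue(): queue = [43]
dequeue(): queue = []
enqueue(90): queue = [90]
enqueue(76): queue = [90, 76]
dequeue(): queue = [76]
dequeue(): queue = []
enqueue(68): queue = [68]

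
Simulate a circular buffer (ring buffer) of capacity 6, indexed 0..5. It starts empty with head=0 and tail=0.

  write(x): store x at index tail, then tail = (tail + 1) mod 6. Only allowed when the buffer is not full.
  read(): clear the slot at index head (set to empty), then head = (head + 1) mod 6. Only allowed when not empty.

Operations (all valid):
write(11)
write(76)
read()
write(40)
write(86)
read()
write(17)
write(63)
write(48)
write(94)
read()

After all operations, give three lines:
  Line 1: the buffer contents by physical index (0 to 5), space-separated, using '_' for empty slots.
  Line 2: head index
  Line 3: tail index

write(11): buf=[11 _ _ _ _ _], head=0, tail=1, size=1
write(76): buf=[11 76 _ _ _ _], head=0, tail=2, size=2
read(): buf=[_ 76 _ _ _ _], head=1, tail=2, size=1
write(40): buf=[_ 76 40 _ _ _], head=1, tail=3, size=2
write(86): buf=[_ 76 40 86 _ _], head=1, tail=4, size=3
read(): buf=[_ _ 40 86 _ _], head=2, tail=4, size=2
write(17): buf=[_ _ 40 86 17 _], head=2, tail=5, size=3
write(63): buf=[_ _ 40 86 17 63], head=2, tail=0, size=4
write(48): buf=[48 _ 40 86 17 63], head=2, tail=1, size=5
write(94): buf=[48 94 40 86 17 63], head=2, tail=2, size=6
read(): buf=[48 94 _ 86 17 63], head=3, tail=2, size=5

Answer: 48 94 _ 86 17 63
3
2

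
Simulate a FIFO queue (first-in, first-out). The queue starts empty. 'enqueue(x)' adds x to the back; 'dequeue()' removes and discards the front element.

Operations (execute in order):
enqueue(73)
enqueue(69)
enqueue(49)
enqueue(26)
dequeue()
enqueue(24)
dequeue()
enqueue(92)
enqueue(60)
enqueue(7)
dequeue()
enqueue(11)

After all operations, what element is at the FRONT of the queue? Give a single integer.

Answer: 26

Derivation:
enqueue(73): queue = [73]
enqueue(69): queue = [73, 69]
enqueue(49): queue = [73, 69, 49]
enqueue(26): queue = [73, 69, 49, 26]
dequeue(): queue = [69, 49, 26]
enqueue(24): queue = [69, 49, 26, 24]
dequeue(): queue = [49, 26, 24]
enqueue(92): queue = [49, 26, 24, 92]
enqueue(60): queue = [49, 26, 24, 92, 60]
enqueue(7): queue = [49, 26, 24, 92, 60, 7]
dequeue(): queue = [26, 24, 92, 60, 7]
enqueue(11): queue = [26, 24, 92, 60, 7, 11]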